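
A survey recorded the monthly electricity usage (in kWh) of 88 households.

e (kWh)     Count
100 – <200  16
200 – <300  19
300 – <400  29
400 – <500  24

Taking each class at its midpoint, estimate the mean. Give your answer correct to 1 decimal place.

319.3

Midpoints: 150, 250, 350, 450
Σfm = 16×150 + 19×250 + 29×350 + 24×450 = 28100
n = Σf = 88
Mean = 28100 / 88 = 319.3182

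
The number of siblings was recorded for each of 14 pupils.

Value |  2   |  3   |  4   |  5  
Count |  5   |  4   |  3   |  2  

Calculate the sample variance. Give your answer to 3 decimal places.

Values: 2, 3, 4, 5
n = 14, Σfx = 44, mean = 3.1429
Σfx² = 154
Σf(x − x̄)² = Σfx² − (Σfx)²/n = 154 − 44²/14 = 15.7143
Sample variance = 15.7143 / 13 = 1.2088

1.209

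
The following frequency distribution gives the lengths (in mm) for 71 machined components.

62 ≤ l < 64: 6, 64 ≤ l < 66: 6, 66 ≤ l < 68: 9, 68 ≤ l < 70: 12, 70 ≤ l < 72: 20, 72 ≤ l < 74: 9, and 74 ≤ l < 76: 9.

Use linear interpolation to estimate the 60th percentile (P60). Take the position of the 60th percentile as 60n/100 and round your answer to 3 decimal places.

Cumulative frequencies: 6, 12, 21, 33, 53, 62, 71
n = 71; position = 60n/100 = 42.6.
This falls in the class 70 ≤ l < 72: L = 70, F = 33, f = 20, h = 2.
60th percentile ≈ 70 + ((42.6 − 33) / 20) × 2 = 70.9600

70.960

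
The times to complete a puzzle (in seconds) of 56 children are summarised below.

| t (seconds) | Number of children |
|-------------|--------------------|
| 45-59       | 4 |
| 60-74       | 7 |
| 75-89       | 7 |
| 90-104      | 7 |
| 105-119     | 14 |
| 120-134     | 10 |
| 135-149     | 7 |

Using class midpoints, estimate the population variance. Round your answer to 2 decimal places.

Midpoints: 52, 67, 82, 97, 112, 127, 142
n = 56, Σfm = 5762, mean = 102.8929
Σfm² = 633224
Σf(m − x̄)² = Σfm² − (Σfm)²/n = 633224 − 5762²/56 = 40355.3571
Population variance = 40355.3571 / 56 = 720.6314

720.63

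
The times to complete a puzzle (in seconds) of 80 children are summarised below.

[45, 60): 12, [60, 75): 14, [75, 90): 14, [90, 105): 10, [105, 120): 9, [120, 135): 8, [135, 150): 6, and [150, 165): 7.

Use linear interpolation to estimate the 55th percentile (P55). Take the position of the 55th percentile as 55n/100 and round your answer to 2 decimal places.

Cumulative frequencies: 12, 26, 40, 50, 59, 67, 73, 80
n = 80; position = 55n/100 = 44.
This falls in the class [90, 105): L = 90, F = 40, f = 10, h = 15.
55th percentile ≈ 90 + ((44 − 40) / 10) × 15 = 96.0000

96.00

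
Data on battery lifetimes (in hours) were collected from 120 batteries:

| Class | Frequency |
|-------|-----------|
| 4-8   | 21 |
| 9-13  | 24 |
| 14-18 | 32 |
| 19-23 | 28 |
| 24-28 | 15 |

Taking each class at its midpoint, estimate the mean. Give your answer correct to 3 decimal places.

Midpoints: 6, 11, 16, 21, 26
Σfm = 21×6 + 24×11 + 32×16 + 28×21 + 15×26 = 1880
n = Σf = 120
Mean = 1880 / 120 = 15.6667

15.667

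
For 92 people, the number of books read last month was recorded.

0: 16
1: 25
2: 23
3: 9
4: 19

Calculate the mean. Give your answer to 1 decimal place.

1.9

Values: 0, 1, 2, 3, 4
Σfx = 16×0 + 25×1 + 23×2 + 9×3 + 19×4 = 174
n = Σf = 92
Mean = 174 / 92 = 1.8913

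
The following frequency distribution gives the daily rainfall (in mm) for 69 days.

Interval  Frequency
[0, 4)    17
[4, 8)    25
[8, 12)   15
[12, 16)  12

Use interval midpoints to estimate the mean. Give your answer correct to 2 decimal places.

7.28

Midpoints: 2, 6, 10, 14
Σfm = 17×2 + 25×6 + 15×10 + 12×14 = 502
n = Σf = 69
Mean = 502 / 69 = 7.2754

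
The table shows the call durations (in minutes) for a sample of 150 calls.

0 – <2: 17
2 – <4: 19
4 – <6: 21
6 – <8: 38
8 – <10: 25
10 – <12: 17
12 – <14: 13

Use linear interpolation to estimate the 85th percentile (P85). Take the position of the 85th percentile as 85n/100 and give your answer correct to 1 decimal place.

10.9

Cumulative frequencies: 17, 36, 57, 95, 120, 137, 150
n = 150; position = 85n/100 = 127.5.
This falls in the class 10 – <12: L = 10, F = 120, f = 17, h = 2.
85th percentile ≈ 10 + ((127.5 − 120) / 17) × 2 = 10.8824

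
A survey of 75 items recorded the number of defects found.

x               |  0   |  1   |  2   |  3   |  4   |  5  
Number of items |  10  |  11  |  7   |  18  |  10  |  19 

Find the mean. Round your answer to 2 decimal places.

2.85

Values: 0, 1, 2, 3, 4, 5
Σfx = 10×0 + 11×1 + 7×2 + 18×3 + 10×4 + 19×5 = 214
n = Σf = 75
Mean = 214 / 75 = 2.8533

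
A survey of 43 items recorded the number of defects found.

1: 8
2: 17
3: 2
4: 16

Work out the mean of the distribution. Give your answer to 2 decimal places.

Values: 1, 2, 3, 4
Σfx = 8×1 + 17×2 + 2×3 + 16×4 = 112
n = Σf = 43
Mean = 112 / 43 = 2.6047

2.60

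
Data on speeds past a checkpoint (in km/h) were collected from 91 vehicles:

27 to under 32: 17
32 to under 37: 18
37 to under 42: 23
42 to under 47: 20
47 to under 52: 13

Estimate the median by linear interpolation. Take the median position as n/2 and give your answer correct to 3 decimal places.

39.283

Cumulative frequencies: 17, 35, 58, 78, 91
n = 91; position = n/2 = 45.5.
This falls in the class 37 to under 42: L = 37, F = 35, f = 23, h = 5.
Median ≈ 37 + ((45.5 − 35) / 23) × 5 = 39.2826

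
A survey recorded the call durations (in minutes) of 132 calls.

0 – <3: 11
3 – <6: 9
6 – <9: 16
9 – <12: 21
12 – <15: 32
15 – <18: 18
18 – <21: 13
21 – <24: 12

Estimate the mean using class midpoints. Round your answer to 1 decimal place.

12.5

Midpoints: 1.5, 4.5, 7.5, 10.5, 13.5, 16.5, 19.5, 22.5
Σfm = 11×1.5 + 9×4.5 + 16×7.5 + 21×10.5 + 32×13.5 + 18×16.5 + 13×19.5 + 12×22.5 = 1650
n = Σf = 132
Mean = 1650 / 132 = 12.5000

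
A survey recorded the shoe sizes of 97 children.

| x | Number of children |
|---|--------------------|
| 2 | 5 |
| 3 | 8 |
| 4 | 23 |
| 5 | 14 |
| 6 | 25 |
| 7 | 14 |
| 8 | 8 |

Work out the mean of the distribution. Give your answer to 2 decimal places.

Values: 2, 3, 4, 5, 6, 7, 8
Σfx = 5×2 + 8×3 + 23×4 + 14×5 + 25×6 + 14×7 + 8×8 = 508
n = Σf = 97
Mean = 508 / 97 = 5.2371

5.24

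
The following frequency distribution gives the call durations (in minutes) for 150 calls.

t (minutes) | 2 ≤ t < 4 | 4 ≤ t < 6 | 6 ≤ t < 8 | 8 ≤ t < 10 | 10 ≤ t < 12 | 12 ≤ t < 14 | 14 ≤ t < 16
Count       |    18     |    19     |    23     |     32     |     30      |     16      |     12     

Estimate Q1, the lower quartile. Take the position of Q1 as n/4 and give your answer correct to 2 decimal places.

Cumulative frequencies: 18, 37, 60, 92, 122, 138, 150
n = 150; position = n/4 = 37.5.
This falls in the class 6 ≤ t < 8: L = 6, F = 37, f = 23, h = 2.
Lower quartile ≈ 6 + ((37.5 − 37) / 23) × 2 = 6.0435

6.04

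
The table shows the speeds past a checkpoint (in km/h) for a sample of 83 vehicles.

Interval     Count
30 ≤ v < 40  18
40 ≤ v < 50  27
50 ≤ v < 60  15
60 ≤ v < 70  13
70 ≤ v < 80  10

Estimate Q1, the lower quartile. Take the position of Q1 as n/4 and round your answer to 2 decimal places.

41.02

Cumulative frequencies: 18, 45, 60, 73, 83
n = 83; position = n/4 = 20.75.
This falls in the class 40 ≤ v < 50: L = 40, F = 18, f = 27, h = 10.
Lower quartile ≈ 40 + ((20.75 − 18) / 27) × 10 = 41.0185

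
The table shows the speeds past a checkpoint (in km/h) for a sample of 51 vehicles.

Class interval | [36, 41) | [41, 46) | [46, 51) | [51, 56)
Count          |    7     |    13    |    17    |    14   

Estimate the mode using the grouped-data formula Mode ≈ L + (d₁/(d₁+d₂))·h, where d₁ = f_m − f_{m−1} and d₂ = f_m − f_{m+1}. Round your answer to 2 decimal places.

48.86

Modal class: [46, 51) (highest frequency 17).
d₁ = 17 − 13 = 4, d₂ = 17 − 14 = 3
Mode ≈ 46 + (4/(4+3)) × 5 = 46 + 2.8571 = 48.8571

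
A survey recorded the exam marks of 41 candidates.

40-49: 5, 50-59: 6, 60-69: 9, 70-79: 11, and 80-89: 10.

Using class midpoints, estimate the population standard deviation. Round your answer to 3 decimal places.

13.207

Midpoints: 44.5, 54.5, 64.5, 74.5, 84.5
n = 41, Σfm = 2794.5, mean = 68.1585
Σfm² = 197620.25
Σf(m − x̄)² = Σfm² − (Σfm)²/n = 197620.25 − 2794.5²/41 = 7151.2195
Population variance = 7151.2195 / 41 = 174.4200
Standard deviation = √174.4200 = 13.2068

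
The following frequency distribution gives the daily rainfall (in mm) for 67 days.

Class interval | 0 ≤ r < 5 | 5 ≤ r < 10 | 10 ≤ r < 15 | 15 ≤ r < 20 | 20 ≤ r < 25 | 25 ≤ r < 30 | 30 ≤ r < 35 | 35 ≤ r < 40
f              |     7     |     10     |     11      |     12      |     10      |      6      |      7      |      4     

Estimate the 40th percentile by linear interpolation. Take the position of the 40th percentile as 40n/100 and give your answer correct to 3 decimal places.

14.455

Cumulative frequencies: 7, 17, 28, 40, 50, 56, 63, 67
n = 67; position = 40n/100 = 26.8.
This falls in the class 10 ≤ r < 15: L = 10, F = 17, f = 11, h = 5.
40th percentile ≈ 10 + ((26.8 − 17) / 11) × 5 = 14.4545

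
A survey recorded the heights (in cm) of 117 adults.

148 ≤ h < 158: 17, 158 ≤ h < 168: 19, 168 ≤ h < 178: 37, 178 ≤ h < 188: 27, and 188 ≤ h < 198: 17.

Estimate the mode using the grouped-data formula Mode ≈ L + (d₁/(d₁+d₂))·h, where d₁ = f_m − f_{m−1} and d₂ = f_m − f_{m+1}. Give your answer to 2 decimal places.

174.43

Modal class: 168 ≤ h < 178 (highest frequency 37).
d₁ = 37 − 19 = 18, d₂ = 37 − 27 = 10
Mode ≈ 168 + (18/(18+10)) × 10 = 168 + 6.4286 = 174.4286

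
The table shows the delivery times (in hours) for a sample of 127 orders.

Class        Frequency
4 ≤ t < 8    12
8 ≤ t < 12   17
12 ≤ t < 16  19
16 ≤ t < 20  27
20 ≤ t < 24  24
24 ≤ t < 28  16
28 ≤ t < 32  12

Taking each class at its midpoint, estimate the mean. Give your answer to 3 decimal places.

18.094

Midpoints: 6, 10, 14, 18, 22, 26, 30
Σfm = 12×6 + 17×10 + 19×14 + 27×18 + 24×22 + 16×26 + 12×30 = 2298
n = Σf = 127
Mean = 2298 / 127 = 18.0945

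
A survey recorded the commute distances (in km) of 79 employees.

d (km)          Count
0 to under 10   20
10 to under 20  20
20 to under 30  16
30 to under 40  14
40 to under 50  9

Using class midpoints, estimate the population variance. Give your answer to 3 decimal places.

177.311

Midpoints: 5, 15, 25, 35, 45
n = 79, Σfm = 1695, mean = 21.4557
Σfm² = 50375
Σf(m − x̄)² = Σfm² − (Σfm)²/n = 50375 − 1695²/79 = 14007.5949
Population variance = 14007.5949 / 79 = 177.3113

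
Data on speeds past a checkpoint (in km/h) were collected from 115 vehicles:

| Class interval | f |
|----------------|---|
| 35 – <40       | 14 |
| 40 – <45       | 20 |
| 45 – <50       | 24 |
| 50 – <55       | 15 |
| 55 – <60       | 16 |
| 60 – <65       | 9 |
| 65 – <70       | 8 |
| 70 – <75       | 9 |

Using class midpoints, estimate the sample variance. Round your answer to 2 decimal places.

108.94

Midpoints: 37.5, 42.5, 47.5, 52.5, 57.5, 62.5, 67.5, 72.5
n = 115, Σfm = 5977.5, mean = 51.9783
Σfm² = 323118.75
Σf(m − x̄)² = Σfm² − (Σfm)²/n = 323118.75 − 5977.5²/115 = 12418.6957
Sample variance = 12418.6957 / 114 = 108.9359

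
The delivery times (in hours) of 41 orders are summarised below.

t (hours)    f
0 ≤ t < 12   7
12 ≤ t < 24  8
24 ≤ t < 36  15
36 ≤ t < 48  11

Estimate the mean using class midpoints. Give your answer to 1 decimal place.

Midpoints: 6, 18, 30, 42
Σfm = 7×6 + 8×18 + 15×30 + 11×42 = 1098
n = Σf = 41
Mean = 1098 / 41 = 26.7805

26.8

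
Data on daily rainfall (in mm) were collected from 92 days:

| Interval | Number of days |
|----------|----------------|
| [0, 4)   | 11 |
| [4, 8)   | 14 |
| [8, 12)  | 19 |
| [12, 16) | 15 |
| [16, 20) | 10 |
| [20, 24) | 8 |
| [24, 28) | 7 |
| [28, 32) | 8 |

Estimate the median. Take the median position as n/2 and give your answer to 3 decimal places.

12.533

Cumulative frequencies: 11, 25, 44, 59, 69, 77, 84, 92
n = 92; position = n/2 = 46.
This falls in the class [12, 16): L = 12, F = 44, f = 15, h = 4.
Median ≈ 12 + ((46 − 44) / 15) × 4 = 12.5333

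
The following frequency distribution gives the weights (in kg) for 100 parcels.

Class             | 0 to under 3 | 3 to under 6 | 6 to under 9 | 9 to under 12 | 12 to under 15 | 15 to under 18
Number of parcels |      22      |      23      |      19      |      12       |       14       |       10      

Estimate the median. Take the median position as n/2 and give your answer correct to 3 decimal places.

Cumulative frequencies: 22, 45, 64, 76, 90, 100
n = 100; position = n/2 = 50.
This falls in the class 6 to under 9: L = 6, F = 45, f = 19, h = 3.
Median ≈ 6 + ((50 − 45) / 19) × 3 = 6.7895

6.789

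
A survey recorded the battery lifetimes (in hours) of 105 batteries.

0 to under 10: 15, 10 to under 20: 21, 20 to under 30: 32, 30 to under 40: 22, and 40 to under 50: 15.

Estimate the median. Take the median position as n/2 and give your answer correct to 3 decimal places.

Cumulative frequencies: 15, 36, 68, 90, 105
n = 105; position = n/2 = 52.5.
This falls in the class 20 to under 30: L = 20, F = 36, f = 32, h = 10.
Median ≈ 20 + ((52.5 − 36) / 32) × 10 = 25.1562

25.156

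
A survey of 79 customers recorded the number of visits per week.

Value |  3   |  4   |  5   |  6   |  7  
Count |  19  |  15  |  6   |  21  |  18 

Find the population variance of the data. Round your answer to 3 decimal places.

Values: 3, 4, 5, 6, 7
n = 79, Σfx = 399, mean = 5.0506
Σfx² = 2199
Σf(x − x̄)² = Σfx² − (Σfx)²/n = 2199 − 399²/79 = 183.7975
Population variance = 183.7975 / 79 = 2.3266

2.327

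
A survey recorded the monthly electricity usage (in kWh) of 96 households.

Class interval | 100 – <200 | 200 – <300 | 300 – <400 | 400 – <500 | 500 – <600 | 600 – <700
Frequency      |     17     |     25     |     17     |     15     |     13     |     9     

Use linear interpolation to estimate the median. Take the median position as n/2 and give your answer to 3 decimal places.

Cumulative frequencies: 17, 42, 59, 74, 87, 96
n = 96; position = n/2 = 48.
This falls in the class 300 – <400: L = 300, F = 42, f = 17, h = 100.
Median ≈ 300 + ((48 − 42) / 17) × 100 = 335.2941

335.294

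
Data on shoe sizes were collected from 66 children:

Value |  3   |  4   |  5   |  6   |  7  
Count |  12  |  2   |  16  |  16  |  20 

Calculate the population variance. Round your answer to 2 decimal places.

Values: 3, 4, 5, 6, 7
n = 66, Σfx = 360, mean = 5.4545
Σfx² = 2096
Σf(x − x̄)² = Σfx² − (Σfx)²/n = 2096 − 360²/66 = 132.3636
Population variance = 132.3636 / 66 = 2.0055

2.01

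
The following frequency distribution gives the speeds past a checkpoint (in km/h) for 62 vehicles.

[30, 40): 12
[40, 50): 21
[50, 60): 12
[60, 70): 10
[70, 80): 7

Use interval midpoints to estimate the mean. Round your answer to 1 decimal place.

Midpoints: 35, 45, 55, 65, 75
Σfm = 12×35 + 21×45 + 12×55 + 10×65 + 7×75 = 3200
n = Σf = 62
Mean = 3200 / 62 = 51.6129

51.6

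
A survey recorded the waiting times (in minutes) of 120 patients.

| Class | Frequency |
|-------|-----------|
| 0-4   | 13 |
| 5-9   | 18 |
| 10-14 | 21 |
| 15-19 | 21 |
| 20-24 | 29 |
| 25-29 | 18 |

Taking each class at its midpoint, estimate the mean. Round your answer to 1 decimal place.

Midpoints: 2, 7, 12, 17, 22, 27
Σfm = 13×2 + 18×7 + 21×12 + 21×17 + 29×22 + 18×27 = 1885
n = Σf = 120
Mean = 1885 / 120 = 15.7083

15.7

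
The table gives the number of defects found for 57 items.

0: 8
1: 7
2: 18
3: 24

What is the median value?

Cumulative frequencies: 8, 15, 33, 57
n = 57, so the median is the value in position (n+1)/2 = 29.
Position 29 falls at value 2.

2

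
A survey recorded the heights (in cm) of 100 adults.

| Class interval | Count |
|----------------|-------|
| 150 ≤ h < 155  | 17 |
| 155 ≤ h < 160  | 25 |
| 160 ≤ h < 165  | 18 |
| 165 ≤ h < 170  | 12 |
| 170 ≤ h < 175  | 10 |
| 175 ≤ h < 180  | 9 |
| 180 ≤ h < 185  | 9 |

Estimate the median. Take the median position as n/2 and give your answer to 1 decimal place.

162.2

Cumulative frequencies: 17, 42, 60, 72, 82, 91, 100
n = 100; position = n/2 = 50.
This falls in the class 160 ≤ h < 165: L = 160, F = 42, f = 18, h = 5.
Median ≈ 160 + ((50 − 42) / 18) × 5 = 162.2222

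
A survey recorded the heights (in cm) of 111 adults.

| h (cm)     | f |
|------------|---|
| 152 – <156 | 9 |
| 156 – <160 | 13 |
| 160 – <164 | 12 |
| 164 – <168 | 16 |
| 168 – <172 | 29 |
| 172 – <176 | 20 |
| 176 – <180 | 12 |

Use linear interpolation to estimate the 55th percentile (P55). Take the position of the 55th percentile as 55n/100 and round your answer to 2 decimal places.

Cumulative frequencies: 9, 22, 34, 50, 79, 99, 111
n = 111; position = 55n/100 = 61.05.
This falls in the class 168 – <172: L = 168, F = 50, f = 29, h = 4.
55th percentile ≈ 168 + ((61.05 − 50) / 29) × 4 = 169.5241

169.52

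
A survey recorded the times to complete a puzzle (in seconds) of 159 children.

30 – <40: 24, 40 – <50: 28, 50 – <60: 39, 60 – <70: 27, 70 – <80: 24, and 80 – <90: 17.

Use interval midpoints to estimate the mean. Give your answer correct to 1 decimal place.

58.1

Midpoints: 35, 45, 55, 65, 75, 85
Σfm = 24×35 + 28×45 + 39×55 + 27×65 + 24×75 + 17×85 = 9245
n = Σf = 159
Mean = 9245 / 159 = 58.1447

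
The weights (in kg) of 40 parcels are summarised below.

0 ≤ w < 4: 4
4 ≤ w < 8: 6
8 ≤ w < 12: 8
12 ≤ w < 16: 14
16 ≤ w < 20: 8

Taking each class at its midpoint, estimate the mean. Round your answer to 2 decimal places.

11.60

Midpoints: 2, 6, 10, 14, 18
Σfm = 4×2 + 6×6 + 8×10 + 14×14 + 8×18 = 464
n = Σf = 40
Mean = 464 / 40 = 11.6000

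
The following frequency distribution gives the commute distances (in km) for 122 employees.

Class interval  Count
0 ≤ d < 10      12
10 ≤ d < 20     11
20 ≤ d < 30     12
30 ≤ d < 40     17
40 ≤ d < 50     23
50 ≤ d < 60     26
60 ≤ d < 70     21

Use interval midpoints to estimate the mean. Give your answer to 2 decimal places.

40.57

Midpoints: 5, 15, 25, 35, 45, 55, 65
Σfm = 12×5 + 11×15 + 12×25 + 17×35 + 23×45 + 26×55 + 21×65 = 4950
n = Σf = 122
Mean = 4950 / 122 = 40.5738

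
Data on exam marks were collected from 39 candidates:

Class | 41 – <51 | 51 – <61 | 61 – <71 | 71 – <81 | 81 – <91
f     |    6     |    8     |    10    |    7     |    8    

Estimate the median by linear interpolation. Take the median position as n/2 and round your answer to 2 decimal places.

Cumulative frequencies: 6, 14, 24, 31, 39
n = 39; position = n/2 = 19.5.
This falls in the class 61 – <71: L = 61, F = 14, f = 10, h = 10.
Median ≈ 61 + ((19.5 − 14) / 10) × 10 = 66.5000

66.50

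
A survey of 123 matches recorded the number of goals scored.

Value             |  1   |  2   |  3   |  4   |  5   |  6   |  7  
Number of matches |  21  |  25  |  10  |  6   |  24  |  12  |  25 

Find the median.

Cumulative frequencies: 21, 46, 56, 62, 86, 98, 123
n = 123, so the median is the value in position (n+1)/2 = 62.
Position 62 falls at value 4.

4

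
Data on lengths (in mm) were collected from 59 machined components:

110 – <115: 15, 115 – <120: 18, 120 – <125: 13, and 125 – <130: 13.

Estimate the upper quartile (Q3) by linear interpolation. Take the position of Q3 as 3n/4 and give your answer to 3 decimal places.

Cumulative frequencies: 15, 33, 46, 59
n = 59; position = 3n/4 = 44.25.
This falls in the class 120 – <125: L = 120, F = 33, f = 13, h = 5.
Upper quartile ≈ 120 + ((44.25 − 33) / 13) × 5 = 124.3269

124.327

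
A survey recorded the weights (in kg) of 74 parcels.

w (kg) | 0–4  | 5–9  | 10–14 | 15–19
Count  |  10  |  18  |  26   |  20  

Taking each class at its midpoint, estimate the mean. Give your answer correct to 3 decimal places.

10.784

Midpoints: 2, 7, 12, 17
Σfm = 10×2 + 18×7 + 26×12 + 20×17 = 798
n = Σf = 74
Mean = 798 / 74 = 10.7838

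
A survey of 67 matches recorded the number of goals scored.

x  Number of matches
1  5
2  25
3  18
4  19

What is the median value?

Cumulative frequencies: 5, 30, 48, 67
n = 67, so the median is the value in position (n+1)/2 = 34.
Position 34 falls at value 3.

3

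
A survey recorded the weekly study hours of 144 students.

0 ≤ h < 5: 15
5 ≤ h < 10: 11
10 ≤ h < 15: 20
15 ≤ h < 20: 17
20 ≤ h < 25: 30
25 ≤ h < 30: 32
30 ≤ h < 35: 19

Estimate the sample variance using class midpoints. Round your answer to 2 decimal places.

Midpoints: 2.5, 7.5, 12.5, 17.5, 22.5, 27.5, 32.5
n = 144, Σfm = 2840, mean = 19.7222
Σfm² = 68500
Σf(m − x̄)² = Σfm² − (Σfm)²/n = 68500 − 2840²/144 = 12488.8889
Sample variance = 12488.8889 / 143 = 87.3349

87.33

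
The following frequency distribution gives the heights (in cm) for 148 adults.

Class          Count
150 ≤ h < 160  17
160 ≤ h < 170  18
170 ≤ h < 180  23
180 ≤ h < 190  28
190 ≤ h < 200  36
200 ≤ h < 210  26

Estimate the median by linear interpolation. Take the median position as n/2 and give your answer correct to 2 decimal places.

185.71

Cumulative frequencies: 17, 35, 58, 86, 122, 148
n = 148; position = n/2 = 74.
This falls in the class 180 ≤ h < 190: L = 180, F = 58, f = 28, h = 10.
Median ≈ 180 + ((74 − 58) / 28) × 10 = 185.7143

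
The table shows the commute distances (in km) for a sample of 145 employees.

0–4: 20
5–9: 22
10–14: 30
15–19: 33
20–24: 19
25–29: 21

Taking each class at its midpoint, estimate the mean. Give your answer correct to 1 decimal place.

Midpoints: 2, 7, 12, 17, 22, 27
Σfm = 20×2 + 22×7 + 30×12 + 33×17 + 19×22 + 21×27 = 2100
n = Σf = 145
Mean = 2100 / 145 = 14.4828

14.5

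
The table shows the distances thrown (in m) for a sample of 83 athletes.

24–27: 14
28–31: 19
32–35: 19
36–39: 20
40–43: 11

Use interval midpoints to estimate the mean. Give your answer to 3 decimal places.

Midpoints: 25.5, 29.5, 33.5, 37.5, 41.5
Σfm = 14×25.5 + 19×29.5 + 19×33.5 + 20×37.5 + 11×41.5 = 2760.5
n = Σf = 83
Mean = 2760.5 / 83 = 33.2590

33.259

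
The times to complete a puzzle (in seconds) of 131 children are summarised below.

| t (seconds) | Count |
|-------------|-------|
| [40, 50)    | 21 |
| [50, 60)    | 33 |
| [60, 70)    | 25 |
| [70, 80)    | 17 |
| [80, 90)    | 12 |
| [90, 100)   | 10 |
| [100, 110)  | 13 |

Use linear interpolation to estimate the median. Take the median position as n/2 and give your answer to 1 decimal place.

64.6

Cumulative frequencies: 21, 54, 79, 96, 108, 118, 131
n = 131; position = n/2 = 65.5.
This falls in the class [60, 70): L = 60, F = 54, f = 25, h = 10.
Median ≈ 60 + ((65.5 − 54) / 25) × 10 = 64.6000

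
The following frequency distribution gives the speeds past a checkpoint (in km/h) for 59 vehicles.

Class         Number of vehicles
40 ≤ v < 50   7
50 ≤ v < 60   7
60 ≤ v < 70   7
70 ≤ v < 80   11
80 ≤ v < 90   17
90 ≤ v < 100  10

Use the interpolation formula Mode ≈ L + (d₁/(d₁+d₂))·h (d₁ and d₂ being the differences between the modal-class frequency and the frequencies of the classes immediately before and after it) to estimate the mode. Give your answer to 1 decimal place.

Modal class: 80 ≤ v < 90 (highest frequency 17).
d₁ = 17 − 11 = 6, d₂ = 17 − 10 = 7
Mode ≈ 80 + (6/(6+7)) × 10 = 80 + 4.6154 = 84.6154

84.6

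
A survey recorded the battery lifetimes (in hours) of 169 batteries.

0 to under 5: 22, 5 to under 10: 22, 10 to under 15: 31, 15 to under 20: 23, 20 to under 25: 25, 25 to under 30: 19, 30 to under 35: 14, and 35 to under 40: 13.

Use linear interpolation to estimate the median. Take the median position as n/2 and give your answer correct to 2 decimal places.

17.07

Cumulative frequencies: 22, 44, 75, 98, 123, 142, 156, 169
n = 169; position = n/2 = 84.5.
This falls in the class 15 to under 20: L = 15, F = 75, f = 23, h = 5.
Median ≈ 15 + ((84.5 − 75) / 23) × 5 = 17.0652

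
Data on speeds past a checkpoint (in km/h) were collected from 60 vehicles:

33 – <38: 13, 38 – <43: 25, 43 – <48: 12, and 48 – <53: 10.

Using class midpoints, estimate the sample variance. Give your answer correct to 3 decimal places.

Midpoints: 35.5, 40.5, 45.5, 50.5
n = 60, Σfm = 2525, mean = 42.0833
Σfm² = 107735
Σf(m − x̄)² = Σfm² − (Σfm)²/n = 107735 − 2525²/60 = 1474.5833
Sample variance = 1474.5833 / 59 = 24.9929

24.993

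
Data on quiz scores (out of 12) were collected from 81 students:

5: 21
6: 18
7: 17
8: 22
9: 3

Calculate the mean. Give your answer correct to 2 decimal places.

6.60

Values: 5, 6, 7, 8, 9
Σfx = 21×5 + 18×6 + 17×7 + 22×8 + 3×9 = 535
n = Σf = 81
Mean = 535 / 81 = 6.6049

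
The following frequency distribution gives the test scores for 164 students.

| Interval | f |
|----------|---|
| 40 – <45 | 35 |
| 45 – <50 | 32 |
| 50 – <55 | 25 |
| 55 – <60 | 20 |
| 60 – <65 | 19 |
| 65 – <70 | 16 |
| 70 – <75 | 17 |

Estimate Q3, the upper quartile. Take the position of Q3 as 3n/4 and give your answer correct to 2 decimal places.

62.89

Cumulative frequencies: 35, 67, 92, 112, 131, 147, 164
n = 164; position = 3n/4 = 123.
This falls in the class 60 – <65: L = 60, F = 112, f = 19, h = 5.
Upper quartile ≈ 60 + ((123 − 112) / 19) × 5 = 62.8947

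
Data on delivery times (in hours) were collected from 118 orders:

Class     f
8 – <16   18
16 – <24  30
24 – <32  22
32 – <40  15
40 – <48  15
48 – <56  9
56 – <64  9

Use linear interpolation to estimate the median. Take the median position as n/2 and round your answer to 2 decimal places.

Cumulative frequencies: 18, 48, 70, 85, 100, 109, 118
n = 118; position = n/2 = 59.
This falls in the class 24 – <32: L = 24, F = 48, f = 22, h = 8.
Median ≈ 24 + ((59 − 48) / 22) × 8 = 28.0000

28.00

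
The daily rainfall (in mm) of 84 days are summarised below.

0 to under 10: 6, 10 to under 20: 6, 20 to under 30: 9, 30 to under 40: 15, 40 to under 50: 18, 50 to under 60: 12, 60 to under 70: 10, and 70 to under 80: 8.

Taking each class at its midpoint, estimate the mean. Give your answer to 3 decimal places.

42.738

Midpoints: 5, 15, 25, 35, 45, 55, 65, 75
Σfm = 6×5 + 6×15 + 9×25 + 15×35 + 18×45 + 12×55 + 10×65 + 8×75 = 3590
n = Σf = 84
Mean = 3590 / 84 = 42.7381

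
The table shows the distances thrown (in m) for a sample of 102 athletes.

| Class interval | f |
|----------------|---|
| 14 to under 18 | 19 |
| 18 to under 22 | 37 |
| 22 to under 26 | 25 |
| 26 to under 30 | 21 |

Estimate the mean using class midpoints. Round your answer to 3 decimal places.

Midpoints: 16, 20, 24, 28
Σfm = 19×16 + 37×20 + 25×24 + 21×28 = 2232
n = Σf = 102
Mean = 2232 / 102 = 21.8824

21.882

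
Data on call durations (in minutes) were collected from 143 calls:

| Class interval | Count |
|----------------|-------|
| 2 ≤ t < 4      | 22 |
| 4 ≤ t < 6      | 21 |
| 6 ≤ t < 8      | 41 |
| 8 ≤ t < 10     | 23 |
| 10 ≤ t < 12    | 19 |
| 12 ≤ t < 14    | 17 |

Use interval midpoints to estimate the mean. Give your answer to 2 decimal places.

Midpoints: 3, 5, 7, 9, 11, 13
Σfm = 22×3 + 21×5 + 41×7 + 23×9 + 19×11 + 17×13 = 1095
n = Σf = 143
Mean = 1095 / 143 = 7.6573

7.66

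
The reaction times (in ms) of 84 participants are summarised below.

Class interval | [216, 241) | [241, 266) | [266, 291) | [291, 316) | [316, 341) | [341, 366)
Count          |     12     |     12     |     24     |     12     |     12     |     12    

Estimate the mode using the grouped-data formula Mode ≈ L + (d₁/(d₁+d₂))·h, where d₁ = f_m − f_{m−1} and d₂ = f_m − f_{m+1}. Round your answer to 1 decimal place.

Modal class: [266, 291) (highest frequency 24).
d₁ = 24 − 12 = 12, d₂ = 24 − 12 = 12
Mode ≈ 266 + (12/(12+12)) × 25 = 266 + 12.5000 = 278.5000

278.5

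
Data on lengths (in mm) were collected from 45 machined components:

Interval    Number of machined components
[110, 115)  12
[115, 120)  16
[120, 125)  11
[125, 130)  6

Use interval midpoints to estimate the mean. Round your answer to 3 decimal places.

118.722

Midpoints: 112.5, 117.5, 122.5, 127.5
Σfm = 12×112.5 + 16×117.5 + 11×122.5 + 6×127.5 = 5342.5
n = Σf = 45
Mean = 5342.5 / 45 = 118.7222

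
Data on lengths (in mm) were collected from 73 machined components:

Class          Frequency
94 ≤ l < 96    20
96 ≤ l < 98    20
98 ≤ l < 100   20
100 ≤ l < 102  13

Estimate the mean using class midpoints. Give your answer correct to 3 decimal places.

97.712

Midpoints: 95, 97, 99, 101
Σfm = 20×95 + 20×97 + 20×99 + 13×101 = 7133
n = Σf = 73
Mean = 7133 / 73 = 97.7123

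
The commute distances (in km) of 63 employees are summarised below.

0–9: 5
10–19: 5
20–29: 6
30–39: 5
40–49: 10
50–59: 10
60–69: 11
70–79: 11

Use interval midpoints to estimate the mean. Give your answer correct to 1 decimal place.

Midpoints: 4.5, 14.5, 24.5, 34.5, 44.5, 54.5, 64.5, 74.5
Σfm = 5×4.5 + 5×14.5 + 6×24.5 + 5×34.5 + 10×44.5 + 10×54.5 + 11×64.5 + 11×74.5 = 2933.5
n = Σf = 63
Mean = 2933.5 / 63 = 46.5635

46.6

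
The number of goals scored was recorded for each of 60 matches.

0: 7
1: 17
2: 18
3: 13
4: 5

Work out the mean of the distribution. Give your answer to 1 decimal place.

1.9

Values: 0, 1, 2, 3, 4
Σfx = 7×0 + 17×1 + 18×2 + 13×3 + 5×4 = 112
n = Σf = 60
Mean = 112 / 60 = 1.8667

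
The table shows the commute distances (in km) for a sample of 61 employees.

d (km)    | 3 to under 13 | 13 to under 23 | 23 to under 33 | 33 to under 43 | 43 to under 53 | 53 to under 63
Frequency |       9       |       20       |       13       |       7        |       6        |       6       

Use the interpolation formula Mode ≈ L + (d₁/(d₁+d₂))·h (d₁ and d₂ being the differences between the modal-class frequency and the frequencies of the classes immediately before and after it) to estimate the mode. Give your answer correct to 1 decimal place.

Modal class: 13 to under 23 (highest frequency 20).
d₁ = 20 − 9 = 11, d₂ = 20 − 13 = 7
Mode ≈ 13 + (11/(11+7)) × 10 = 13 + 6.1111 = 19.1111

19.1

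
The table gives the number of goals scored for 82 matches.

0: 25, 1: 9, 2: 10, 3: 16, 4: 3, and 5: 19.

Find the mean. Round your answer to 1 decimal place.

2.2

Values: 0, 1, 2, 3, 4, 5
Σfx = 25×0 + 9×1 + 10×2 + 16×3 + 3×4 + 19×5 = 184
n = Σf = 82
Mean = 184 / 82 = 2.2439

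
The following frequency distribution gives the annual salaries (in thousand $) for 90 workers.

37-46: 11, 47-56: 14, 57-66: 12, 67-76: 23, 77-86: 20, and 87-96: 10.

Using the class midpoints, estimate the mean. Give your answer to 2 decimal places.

67.83

Midpoints: 41.5, 51.5, 61.5, 71.5, 81.5, 91.5
Σfm = 11×41.5 + 14×51.5 + 12×61.5 + 23×71.5 + 20×81.5 + 10×91.5 = 6105
n = Σf = 90
Mean = 6105 / 90 = 67.8333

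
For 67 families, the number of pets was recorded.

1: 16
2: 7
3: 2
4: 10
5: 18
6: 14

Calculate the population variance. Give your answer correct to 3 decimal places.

Values: 1, 2, 3, 4, 5, 6
n = 67, Σfx = 250, mean = 3.7313
Σfx² = 1176
Σf(x − x̄)² = Σfx² − (Σfx)²/n = 1176 − 250²/67 = 243.1642
Population variance = 243.1642 / 67 = 3.6293

3.629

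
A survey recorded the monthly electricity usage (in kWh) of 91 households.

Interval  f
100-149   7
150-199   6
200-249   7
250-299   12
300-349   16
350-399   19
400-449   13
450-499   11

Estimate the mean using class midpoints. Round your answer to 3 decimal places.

327.797

Midpoints: 124.5, 174.5, 224.5, 274.5, 324.5, 374.5, 424.5, 474.5
Σfm = 7×124.5 + 6×174.5 + 7×224.5 + 12×274.5 + 16×324.5 + 19×374.5 + 13×424.5 + 11×474.5 = 29829.5
n = Σf = 91
Mean = 29829.5 / 91 = 327.7967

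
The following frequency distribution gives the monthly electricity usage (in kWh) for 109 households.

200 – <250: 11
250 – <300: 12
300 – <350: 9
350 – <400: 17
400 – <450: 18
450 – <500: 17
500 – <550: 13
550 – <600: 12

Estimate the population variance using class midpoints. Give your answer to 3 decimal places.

Midpoints: 225, 275, 325, 375, 425, 475, 525, 575
n = 109, Σfm = 44525, mean = 408.4862
Σfm² = 19443125
Σf(m − x̄)² = Σfm² − (Σfm)²/n = 19443125 − 44525²/109 = 1255275.2294
Population variance = 1255275.2294 / 109 = 11516.2865

11516.287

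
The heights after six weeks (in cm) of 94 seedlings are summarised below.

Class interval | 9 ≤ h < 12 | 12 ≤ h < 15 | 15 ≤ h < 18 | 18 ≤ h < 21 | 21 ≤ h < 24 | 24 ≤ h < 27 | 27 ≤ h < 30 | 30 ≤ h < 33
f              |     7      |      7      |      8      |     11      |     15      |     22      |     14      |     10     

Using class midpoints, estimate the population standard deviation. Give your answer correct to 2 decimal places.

Midpoints: 10.5, 13.5, 16.5, 19.5, 22.5, 25.5, 28.5, 31.5
n = 94, Σfm = 2127, mean = 22.6277
Σfm² = 51601.5
Σf(m − x̄)² = Σfm² − (Σfm)²/n = 51601.5 − 2127²/94 = 3472.4681
Population variance = 3472.4681 / 94 = 36.9411
Standard deviation = √36.9411 = 6.0779

6.08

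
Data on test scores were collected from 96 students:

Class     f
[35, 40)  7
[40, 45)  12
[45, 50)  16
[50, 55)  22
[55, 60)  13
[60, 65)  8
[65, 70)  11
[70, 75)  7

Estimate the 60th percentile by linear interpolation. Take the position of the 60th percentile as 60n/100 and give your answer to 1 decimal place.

Cumulative frequencies: 7, 19, 35, 57, 70, 78, 89, 96
n = 96; position = 60n/100 = 57.6.
This falls in the class [55, 60): L = 55, F = 57, f = 13, h = 5.
60th percentile ≈ 55 + ((57.6 − 57) / 13) × 5 = 55.2308

55.2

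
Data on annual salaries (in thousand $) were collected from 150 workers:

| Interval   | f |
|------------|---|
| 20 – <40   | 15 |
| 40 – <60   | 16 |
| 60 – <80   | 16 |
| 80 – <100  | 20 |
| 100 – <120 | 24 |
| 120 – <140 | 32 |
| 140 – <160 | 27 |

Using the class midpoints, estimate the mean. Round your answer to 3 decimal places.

100.133

Midpoints: 30, 50, 70, 90, 110, 130, 150
Σfm = 15×30 + 16×50 + 16×70 + 20×90 + 24×110 + 32×130 + 27×150 = 15020
n = Σf = 150
Mean = 15020 / 150 = 100.1333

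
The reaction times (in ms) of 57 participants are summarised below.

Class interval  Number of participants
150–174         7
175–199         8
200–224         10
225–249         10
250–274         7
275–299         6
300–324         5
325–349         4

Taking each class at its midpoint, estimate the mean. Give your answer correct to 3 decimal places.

Midpoints: 162, 187, 212, 237, 262, 287, 312, 337
Σfm = 7×162 + 8×187 + 10×212 + 10×237 + 7×262 + 6×287 + 5×312 + 4×337 = 13584
n = Σf = 57
Mean = 13584 / 57 = 238.3158

238.316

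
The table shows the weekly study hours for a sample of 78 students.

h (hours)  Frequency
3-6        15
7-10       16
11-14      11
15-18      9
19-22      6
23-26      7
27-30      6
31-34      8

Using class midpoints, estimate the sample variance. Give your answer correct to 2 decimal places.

87.66

Midpoints: 4.5, 8.5, 12.5, 16.5, 20.5, 24.5, 28.5, 32.5
n = 78, Σfm = 1215, mean = 15.5769
Σfm² = 25675.5
Σf(m − x̄)² = Σfm² − (Σfm)²/n = 25675.5 − 1215²/78 = 6749.5385
Sample variance = 6749.5385 / 77 = 87.6563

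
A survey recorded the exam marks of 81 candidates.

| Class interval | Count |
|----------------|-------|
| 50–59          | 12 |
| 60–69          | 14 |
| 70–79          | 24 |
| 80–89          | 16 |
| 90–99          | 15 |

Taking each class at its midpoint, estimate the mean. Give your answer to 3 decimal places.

75.488

Midpoints: 54.5, 64.5, 74.5, 84.5, 94.5
Σfm = 12×54.5 + 14×64.5 + 24×74.5 + 16×84.5 + 15×94.5 = 6114.5
n = Σf = 81
Mean = 6114.5 / 81 = 75.4877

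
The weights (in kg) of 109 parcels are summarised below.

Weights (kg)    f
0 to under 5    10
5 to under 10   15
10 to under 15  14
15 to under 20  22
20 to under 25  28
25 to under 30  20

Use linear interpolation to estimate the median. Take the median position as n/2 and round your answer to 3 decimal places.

Cumulative frequencies: 10, 25, 39, 61, 89, 109
n = 109; position = n/2 = 54.5.
This falls in the class 15 to under 20: L = 15, F = 39, f = 22, h = 5.
Median ≈ 15 + ((54.5 − 39) / 22) × 5 = 18.5227

18.523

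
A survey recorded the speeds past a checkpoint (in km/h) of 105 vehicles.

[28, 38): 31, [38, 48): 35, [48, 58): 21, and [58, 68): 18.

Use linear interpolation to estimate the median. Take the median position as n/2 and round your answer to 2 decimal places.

44.14

Cumulative frequencies: 31, 66, 87, 105
n = 105; position = n/2 = 52.5.
This falls in the class [38, 48): L = 38, F = 31, f = 35, h = 10.
Median ≈ 38 + ((52.5 − 31) / 35) × 10 = 44.1429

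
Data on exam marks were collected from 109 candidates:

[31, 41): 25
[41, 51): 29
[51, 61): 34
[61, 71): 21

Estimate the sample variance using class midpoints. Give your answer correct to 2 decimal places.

Midpoints: 36, 46, 56, 66
n = 109, Σfm = 5524, mean = 50.6789
Σfm² = 291864
Σf(m − x̄)² = Σfm² − (Σfm)²/n = 291864 − 5524²/109 = 11913.7615
Sample variance = 11913.7615 / 108 = 110.3126

110.31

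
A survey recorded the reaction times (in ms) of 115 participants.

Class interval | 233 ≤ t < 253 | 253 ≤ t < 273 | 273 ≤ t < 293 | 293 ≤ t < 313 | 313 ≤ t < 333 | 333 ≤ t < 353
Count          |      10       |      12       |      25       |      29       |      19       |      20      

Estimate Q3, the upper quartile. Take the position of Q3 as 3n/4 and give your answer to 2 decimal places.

323.79

Cumulative frequencies: 10, 22, 47, 76, 95, 115
n = 115; position = 3n/4 = 86.25.
This falls in the class 313 ≤ t < 333: L = 313, F = 76, f = 19, h = 20.
Upper quartile ≈ 313 + ((86.25 − 76) / 19) × 20 = 323.7895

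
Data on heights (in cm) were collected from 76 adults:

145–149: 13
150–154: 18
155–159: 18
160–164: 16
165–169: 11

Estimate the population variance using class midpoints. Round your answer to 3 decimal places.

42.607

Midpoints: 147, 152, 157, 162, 167
n = 76, Σfm = 11902, mean = 156.6053
Σfm² = 1867154
Σf(m − x̄)² = Σfm² − (Σfm)²/n = 1867154 − 11902²/76 = 3238.1579
Population variance = 3238.1579 / 76 = 42.6073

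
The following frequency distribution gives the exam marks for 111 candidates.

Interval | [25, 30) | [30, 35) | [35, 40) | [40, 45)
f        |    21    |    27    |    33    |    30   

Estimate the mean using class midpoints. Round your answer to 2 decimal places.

35.74

Midpoints: 27.5, 32.5, 37.5, 42.5
Σfm = 21×27.5 + 27×32.5 + 33×37.5 + 30×42.5 = 3967.5
n = Σf = 111
Mean = 3967.5 / 111 = 35.7432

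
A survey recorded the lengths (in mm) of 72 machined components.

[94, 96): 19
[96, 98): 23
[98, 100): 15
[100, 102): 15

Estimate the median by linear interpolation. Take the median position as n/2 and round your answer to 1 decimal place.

97.5

Cumulative frequencies: 19, 42, 57, 72
n = 72; position = n/2 = 36.
This falls in the class [96, 98): L = 96, F = 19, f = 23, h = 2.
Median ≈ 96 + ((36 − 19) / 23) × 2 = 97.4783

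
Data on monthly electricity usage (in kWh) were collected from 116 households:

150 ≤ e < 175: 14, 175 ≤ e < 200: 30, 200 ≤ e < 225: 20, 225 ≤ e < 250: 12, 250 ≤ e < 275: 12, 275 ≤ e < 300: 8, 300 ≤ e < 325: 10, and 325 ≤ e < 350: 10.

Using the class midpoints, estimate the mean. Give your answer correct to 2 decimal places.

Midpoints: 162.5, 187.5, 212.5, 237.5, 262.5, 287.5, 312.5, 337.5
Σfm = 14×162.5 + 30×187.5 + 20×212.5 + 12×237.5 + 12×262.5 + 8×287.5 + 10×312.5 + 10×337.5 = 26950
n = Σf = 116
Mean = 26950 / 116 = 232.3276

232.33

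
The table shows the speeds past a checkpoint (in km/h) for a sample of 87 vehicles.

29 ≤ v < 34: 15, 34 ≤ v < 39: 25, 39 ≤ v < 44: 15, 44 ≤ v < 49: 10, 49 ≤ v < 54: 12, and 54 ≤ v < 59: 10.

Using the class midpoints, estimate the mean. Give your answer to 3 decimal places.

Midpoints: 31.5, 36.5, 41.5, 46.5, 51.5, 56.5
Σfm = 15×31.5 + 25×36.5 + 15×41.5 + 10×46.5 + 12×51.5 + 10×56.5 = 3655.5
n = Σf = 87
Mean = 3655.5 / 87 = 42.0172

42.017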